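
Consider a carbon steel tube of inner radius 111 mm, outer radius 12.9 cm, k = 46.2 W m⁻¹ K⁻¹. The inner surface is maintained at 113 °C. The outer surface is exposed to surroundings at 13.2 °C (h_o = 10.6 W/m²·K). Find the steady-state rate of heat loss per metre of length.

Q' = 854 W/m

Resistance network (inner→outer):
  R'_carbon steel = ln(0.129/0.111)/(2πk) = 0.1503/(2π·46.2) = 5.177×10^-4 m·K/W
  R'_conv,out = 1/(2πr h) = 1/(2π·0.129·10.6) = 0.1164 m·K/W
ΣR = 5.177×10^-4 + 0.1164 = 0.1169 m·K/W
Q' = ΔT/ΣR = (113 °C − 13.2 °C)/0.1169 = 854 W/m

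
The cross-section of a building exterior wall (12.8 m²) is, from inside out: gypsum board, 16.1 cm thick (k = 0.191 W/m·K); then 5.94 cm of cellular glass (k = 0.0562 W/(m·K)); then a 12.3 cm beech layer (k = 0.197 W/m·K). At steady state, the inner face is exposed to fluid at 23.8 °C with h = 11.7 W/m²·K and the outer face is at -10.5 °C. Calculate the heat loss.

Treat each layer as a resistance in series:
  R_conv,in = 1/(hA) = 1/(11.7·12.8) = 0.006677 K/W
  R_gypsum board = L/(kA) = 0.161/(0.191·12.8) = 0.06585 K/W
  R_cellular glass = L/(kA) = 0.0594/(0.0562·12.8) = 0.08257 K/W
  R_beech = L/(kA) = 0.123/(0.197·12.8) = 0.04878 K/W
ΣR = 0.006677 + 0.06585 + 0.08257 + 0.04878 = 0.2039 K/W
Q = ΔT/ΣR = (23.8 °C − -10.5 °C)/0.2039 = 168 W

Q = 168 W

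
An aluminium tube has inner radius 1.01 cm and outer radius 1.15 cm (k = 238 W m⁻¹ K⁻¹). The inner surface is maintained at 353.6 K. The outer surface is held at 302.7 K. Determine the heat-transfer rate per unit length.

Q' = 2πk·ΔT/ln(r₂/r₁) = 2π × 238 × 50.9 / ln(0.0115/0.0101) = 5.86×10^5 W/m

Q' = 5.86×10^5 W/m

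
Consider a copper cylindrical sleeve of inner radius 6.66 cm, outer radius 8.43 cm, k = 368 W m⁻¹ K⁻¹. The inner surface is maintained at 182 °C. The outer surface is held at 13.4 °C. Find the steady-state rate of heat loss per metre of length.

Q' = 1650 kW/m

Q' = 2πk·ΔT/ln(r₂/r₁) = 2π × 368 × 168.6 / ln(0.0843/0.0666) = 1.65×10^6 W/m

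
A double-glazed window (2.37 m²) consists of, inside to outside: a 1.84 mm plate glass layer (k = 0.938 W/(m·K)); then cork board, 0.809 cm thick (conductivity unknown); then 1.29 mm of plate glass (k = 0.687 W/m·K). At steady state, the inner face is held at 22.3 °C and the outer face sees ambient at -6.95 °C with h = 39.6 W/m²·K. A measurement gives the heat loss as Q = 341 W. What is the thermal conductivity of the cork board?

ΣR = ΔT/Q = |22.3 − -6.95|/341 = 0.08578 K/W
Known resistances:
  R_plate glass = L/(kA) = 0.00184/(0.938·2.37) = 8.277×10^-4 K/W
  R_plate glass = L/(kA) = 0.00129/(0.687·2.37) = 7.923×10^-4 K/W
  R_conv,out = 1/(hA) = 1/(39.6·2.37) = 0.01066 K/W
R_cork board = ΣR − ΣR_known = 0.08578 − 0.01228 = 0.07350 K/W
L/(kA) = 0.07350 ⇒ k = 0.00809/(0.07350·2.37) = 0.0464 W/m·K

k = 0.0464 W/m·K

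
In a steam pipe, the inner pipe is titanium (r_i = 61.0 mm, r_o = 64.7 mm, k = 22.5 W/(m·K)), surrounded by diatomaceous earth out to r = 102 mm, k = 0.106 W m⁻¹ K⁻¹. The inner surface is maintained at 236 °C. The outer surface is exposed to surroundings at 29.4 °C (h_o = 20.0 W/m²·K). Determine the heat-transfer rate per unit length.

Q' = 271 W/m

Series thermal resistances, inner to outer:
  R'_titanium = ln(0.0647/0.0610)/(2πk) = 0.05889/(2π·22.5) = 4.165×10^-4 m·K/W
  R'_diatomaceous earth = ln(0.102/0.0647)/(2πk) = 0.4552/(2π·0.106) = 0.6835 m·K/W
  R'_conv,out = 1/(2πr h) = 1/(2π·0.102·20.0) = 0.07802 m·K/W
ΣR = 4.165×10^-4 + 0.6835 + 0.07802 = 0.7619 m·K/W
Q' = ΔT/ΣR = (236 °C − 29.4 °C)/0.7619 = 271 W/m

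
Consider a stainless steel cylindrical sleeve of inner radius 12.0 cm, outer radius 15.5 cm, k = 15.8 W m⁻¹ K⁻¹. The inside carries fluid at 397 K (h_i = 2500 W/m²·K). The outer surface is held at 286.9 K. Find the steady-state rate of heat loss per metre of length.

Treat each layer as a resistance in series:
  R'_conv,in = 1/(2πr h) = 1/(2π·0.120·2500) = 5.305×10^-4 m·K/W
  R'_stainless steel = ln(0.155/0.120)/(2πk) = 0.2559/(2π·15.8) = 0.002578 m·K/W
ΣR = 5.305×10^-4 + 0.002578 = 0.003109 m·K/W
Q' = ΔT/ΣR = (397 K − 286.9 K)/0.003109 = 35400 W/m

Q' = 35.4 kW/m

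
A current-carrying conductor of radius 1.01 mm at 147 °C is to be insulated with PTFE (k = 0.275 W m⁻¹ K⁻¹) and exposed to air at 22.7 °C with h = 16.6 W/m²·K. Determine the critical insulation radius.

r_cr = 1.66 cm

For a cylinder, r_cr = k_ins/h = 0.275/16.6 = 0.0166 m = 1.66 cm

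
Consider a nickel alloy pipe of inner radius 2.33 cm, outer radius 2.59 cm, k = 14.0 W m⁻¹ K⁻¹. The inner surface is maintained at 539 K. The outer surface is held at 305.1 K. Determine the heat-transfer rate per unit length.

Q' = 194 kW/m

Q' = 2πk·ΔT/ln(r₂/r₁) = 2π × 14.0 × 233.9 / ln(0.0259/0.0233) = 1.94×10^5 W/m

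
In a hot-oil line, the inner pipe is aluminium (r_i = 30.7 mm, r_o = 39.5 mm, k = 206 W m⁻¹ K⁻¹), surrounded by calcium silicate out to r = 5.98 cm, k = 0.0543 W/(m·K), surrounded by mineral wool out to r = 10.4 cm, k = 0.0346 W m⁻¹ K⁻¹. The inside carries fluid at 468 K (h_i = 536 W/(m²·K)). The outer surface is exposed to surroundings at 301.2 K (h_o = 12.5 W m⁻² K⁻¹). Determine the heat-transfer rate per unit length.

Resistance network (inner→outer):
  R'_conv,in = 1/(2πr h) = 1/(2π·0.0307·536) = 0.009672 m·K/W
  R'_aluminium = ln(0.0395/0.0307)/(2πk) = 0.2520/(2π·206) = 1.947×10^-4 m·K/W
  R'_calcium silicate = ln(0.0598/0.0395)/(2πk) = 0.4147/(2π·0.0543) = 1.216 m·K/W
  R'_mineral wool = ln(0.104/0.0598)/(2πk) = 0.5534/(2π·0.0346) = 2.545 m·K/W
  R'_conv,out = 1/(2πr h) = 1/(2π·0.104·12.5) = 0.1224 m·K/W
ΣR = 0.009672 + 1.947×10^-4 + 1.216 + 2.545 + 0.1224 = 3.893 m·K/W
Q' = ΔT/ΣR = (468 K − 301.2 K)/3.893 = 42.8 W/m

Q' = 42.8 W/m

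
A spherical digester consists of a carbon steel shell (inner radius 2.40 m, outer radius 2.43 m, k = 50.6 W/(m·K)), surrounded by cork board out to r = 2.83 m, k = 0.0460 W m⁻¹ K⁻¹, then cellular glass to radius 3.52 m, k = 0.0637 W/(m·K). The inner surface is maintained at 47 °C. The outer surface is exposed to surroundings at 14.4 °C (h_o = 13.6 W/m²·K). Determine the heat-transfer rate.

Treat each layer as a resistance in series:
  R_carbon steel = (1/2.40 − 1/2.43)/(4πk) = 0.005144/(4π·50.6) = 8.090×10^-6 K/W
  R_cork board = (1/2.43 − 1/2.83)/(4πk) = 0.05817/(4π·0.0460) = 0.1006 K/W
  R_cellular glass = (1/2.83 − 1/3.52)/(4πk) = 0.06927/(4π·0.0637) = 0.08653 K/W
  R_conv,out = 1/(4πr²h) = 1/(4π·3.52²·13.6) = 4.722×10^-4 K/W
ΣR = 8.090×10^-6 + 0.1006 + 0.08653 + 4.722×10^-4 = 0.1876 K/W
Q = ΔT/ΣR = (47 °C − 14.4 °C)/0.1876 = 174 W

Q = 174 W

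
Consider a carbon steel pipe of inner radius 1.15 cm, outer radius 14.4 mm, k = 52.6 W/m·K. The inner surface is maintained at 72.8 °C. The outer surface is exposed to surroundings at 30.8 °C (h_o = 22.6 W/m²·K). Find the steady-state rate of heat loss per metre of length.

Treat each layer as a resistance in series:
  R'_carbon steel = ln(0.0144/0.0115)/(2πk) = 0.2249/(2π·52.6) = 6.804×10^-4 m·K/W
  R'_conv,out = 1/(2πr h) = 1/(2π·0.0144·22.6) = 0.4890 m·K/W
ΣR = 6.804×10^-4 + 0.4890 = 0.4897 m·K/W
Q' = ΔT/ΣR = (72.8 °C − 30.8 °C)/0.4897 = 85.8 W/m

Q' = 85.8 W/m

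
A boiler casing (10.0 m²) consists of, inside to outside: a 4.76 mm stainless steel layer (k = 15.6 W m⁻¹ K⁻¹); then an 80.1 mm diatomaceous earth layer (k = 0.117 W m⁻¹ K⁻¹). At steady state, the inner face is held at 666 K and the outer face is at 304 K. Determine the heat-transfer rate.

Resistance network (inner→outer):
  R_stainless steel = L/(kA) = 0.00476/(15.6·10.0) = 3.051×10^-5 K/W
  R_diatomaceous earth = L/(kA) = 0.0801/(0.117·10.0) = 0.06846 K/W
ΣR = 3.051×10^-5 + 0.06846 = 0.06849 K/W
Q = ΔT/ΣR = (666 K − 304 K)/0.06849 = 5290 W

Q = 5290 W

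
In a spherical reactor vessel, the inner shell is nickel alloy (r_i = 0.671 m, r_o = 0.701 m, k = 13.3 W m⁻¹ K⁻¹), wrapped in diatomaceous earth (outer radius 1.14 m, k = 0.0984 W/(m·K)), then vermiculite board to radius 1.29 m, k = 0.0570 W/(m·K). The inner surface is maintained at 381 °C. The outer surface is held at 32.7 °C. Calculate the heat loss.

Resistance network (inner→outer):
  R_nickel alloy = (1/0.671 − 1/0.701)/(4πk) = 0.06378/(4π·13.3) = 3.816×10^-4 K/W
  R_diatomaceous earth = (1/0.701 − 1/1.14)/(4πk) = 0.5493/(4π·0.0984) = 0.4443 K/W
  R_vermiculite board = (1/1.14 − 1/1.29)/(4πk) = 0.1020/(4π·0.0570) = 0.1424 K/W
ΣR = 3.816×10^-4 + 0.4443 + 0.1424 = 0.5871 K/W
Q = ΔT/ΣR = (381 °C − 32.7 °C)/0.5871 = 593 W

Q = 593 W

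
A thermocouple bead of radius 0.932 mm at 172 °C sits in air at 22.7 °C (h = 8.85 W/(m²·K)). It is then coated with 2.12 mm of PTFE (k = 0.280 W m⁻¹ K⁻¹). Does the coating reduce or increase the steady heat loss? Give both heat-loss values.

Critical radius for a sphere: r_cr = 2k/h = 0.0633 m = 6.33 cm.
Outer radius after coating: r₂ = 9.32×10^-4 + 0.00212 = 0.003052 m.
Since r₁ < r_cr and r₂ ≤ r_cr, the coating moves toward the maximum at r_cr — heat loss rises.
Bare: R = 1/(4πr₁²h) = 10350 K/W; Q = 149.3/10350 = 0.0144 W.
Coated: R = R_cond + R_conv = 1177 K/W; Q = 149.3/1177 = 0.127 W.

increases: 0.0144 → 0.127 W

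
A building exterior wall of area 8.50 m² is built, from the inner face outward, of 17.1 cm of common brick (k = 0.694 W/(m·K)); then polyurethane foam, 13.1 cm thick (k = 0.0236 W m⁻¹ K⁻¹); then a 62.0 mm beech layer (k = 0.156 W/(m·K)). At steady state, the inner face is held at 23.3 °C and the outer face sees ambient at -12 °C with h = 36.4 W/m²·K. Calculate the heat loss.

Q = 48.2 W

Series thermal resistances, inner to outer:
  R_common brick = L/(kA) = 0.171/(0.694·8.50) = 0.02899 K/W
  R_polyurethane foam = L/(kA) = 0.131/(0.0236·8.50) = 0.6530 K/W
  R_beech = L/(kA) = 0.0620/(0.156·8.50) = 0.04676 K/W
  R_conv,out = 1/(hA) = 1/(36.4·8.50) = 0.003232 K/W
ΣR = 0.02899 + 0.6530 + 0.04676 + 0.003232 = 0.7320 K/W
Q = ΔT/ΣR = (23.3 °C − -12 °C)/0.7320 = 48.2 W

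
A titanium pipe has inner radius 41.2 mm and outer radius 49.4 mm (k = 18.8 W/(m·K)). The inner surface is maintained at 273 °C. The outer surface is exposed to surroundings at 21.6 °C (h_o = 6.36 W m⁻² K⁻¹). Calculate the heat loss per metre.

Q' = 495 W/m

Resistance network (inner→outer):
  R'_titanium = ln(0.0494/0.0412)/(2πk) = 0.1815/(2π·18.8) = 0.001537 m·K/W
  R'_conv,out = 1/(2πr h) = 1/(2π·0.0494·6.36) = 0.5066 m·K/W
ΣR = 0.001537 + 0.5066 = 0.5081 m·K/W
Q' = ΔT/ΣR = (273 °C − 21.6 °C)/0.5081 = 495 W/m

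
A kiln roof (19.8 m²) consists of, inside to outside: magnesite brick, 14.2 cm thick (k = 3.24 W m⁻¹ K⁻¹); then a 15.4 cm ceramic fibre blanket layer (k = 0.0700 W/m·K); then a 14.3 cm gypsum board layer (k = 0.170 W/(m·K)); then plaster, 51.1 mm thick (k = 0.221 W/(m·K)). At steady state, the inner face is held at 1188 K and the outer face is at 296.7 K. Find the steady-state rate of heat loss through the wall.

Q = 5320 W

Treat each layer as a resistance in series:
  R_magnesite brick = L/(kA) = 0.142/(3.24·19.8) = 0.002213 K/W
  R_ceramic fibre blanket = L/(kA) = 0.154/(0.0700·19.8) = 0.1111 K/W
  R_gypsum board = L/(kA) = 0.143/(0.170·19.8) = 0.04248 K/W
  R_plaster = L/(kA) = 0.0511/(0.221·19.8) = 0.01168 K/W
ΣR = 0.002213 + 0.1111 + 0.04248 + 0.01168 = 0.1675 K/W
Q = ΔT/ΣR = (1188 K − 296.7 K)/0.1675 = 5320 W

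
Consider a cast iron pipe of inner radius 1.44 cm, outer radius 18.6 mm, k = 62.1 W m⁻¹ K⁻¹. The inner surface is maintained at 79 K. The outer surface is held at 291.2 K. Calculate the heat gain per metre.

Q' = 2πk·ΔT/ln(r₂/r₁) = 2π × 62.1 × 212.2 / ln(0.0186/0.0144) = 3.24×10^5 W/m

Q' = 324 kW/m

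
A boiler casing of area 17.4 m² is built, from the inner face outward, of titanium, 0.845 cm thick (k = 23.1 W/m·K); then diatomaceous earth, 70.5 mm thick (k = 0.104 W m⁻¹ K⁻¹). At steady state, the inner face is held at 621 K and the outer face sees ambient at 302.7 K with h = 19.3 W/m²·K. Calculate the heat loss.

Series thermal resistances, inner to outer:
  R_titanium = L/(kA) = 0.00845/(23.1·17.4) = 2.102×10^-5 K/W
  R_diatomaceous earth = L/(kA) = 0.0705/(0.104·17.4) = 0.03896 K/W
  R_conv,out = 1/(hA) = 1/(19.3·17.4) = 0.002978 K/W
ΣR = 2.102×10^-5 + 0.03896 + 0.002978 = 0.04196 K/W
Q = ΔT/ΣR = (621 K − 302.7 K)/0.04196 = 7590 W

Q = 7590 W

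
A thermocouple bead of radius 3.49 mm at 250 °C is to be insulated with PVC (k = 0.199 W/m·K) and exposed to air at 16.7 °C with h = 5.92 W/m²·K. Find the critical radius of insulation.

r_cr = 6.72 cm

For a sphere, r_cr = 2k_ins/h = 2·0.199/5.92 = 0.0672 m = 6.72 cm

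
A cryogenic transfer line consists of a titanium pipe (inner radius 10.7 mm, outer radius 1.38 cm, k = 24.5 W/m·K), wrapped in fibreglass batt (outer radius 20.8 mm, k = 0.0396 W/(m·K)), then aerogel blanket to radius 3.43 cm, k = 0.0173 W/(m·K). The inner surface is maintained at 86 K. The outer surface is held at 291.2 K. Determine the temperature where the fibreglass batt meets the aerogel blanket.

T = 140 K

Resistance network (inner→outer):
  R'_titanium = ln(0.0138/0.0107)/(2πk) = 0.2544/(2π·24.5) = 0.001653 m·K/W
  R'_fibreglass batt = ln(0.0208/0.0138)/(2πk) = 0.4103/(2π·0.0396) = 1.649 m·K/W
  R'_aerogel blanket = ln(0.0343/0.0208)/(2πk) = 0.5002/(2π·0.0173) = 4.602 m·K/W
ΣR = 0.001653 + 1.649 + 4.602 = 6.253 m·K/W
Q' = ΔT/ΣR = (86 K − 291.2 K)/6.253 = -32.82 W/m
From the inner boundary to the fibreglass batt/aerogel blanket interface, ΣR_partial = 1.651 m·K/W.
T_interface = T_in − Q'·ΣR_partial = 86 K − (-32.82)(1.651) = 140 K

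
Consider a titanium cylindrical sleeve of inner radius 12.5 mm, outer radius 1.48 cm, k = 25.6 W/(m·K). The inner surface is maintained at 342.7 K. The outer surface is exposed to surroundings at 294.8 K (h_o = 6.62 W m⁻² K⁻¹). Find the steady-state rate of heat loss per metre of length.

Q' = 29.5 W/m

Treat each layer as a resistance in series:
  R'_titanium = ln(0.0148/0.0125)/(2πk) = 0.1689/(2π·25.6) = 0.001050 m·K/W
  R'_conv,out = 1/(2πr h) = 1/(2π·0.0148·6.62) = 1.624 m·K/W
ΣR = 0.001050 + 1.624 = 1.625 m·K/W
Q' = ΔT/ΣR = (342.7 K − 294.8 K)/1.625 = 29.5 W/m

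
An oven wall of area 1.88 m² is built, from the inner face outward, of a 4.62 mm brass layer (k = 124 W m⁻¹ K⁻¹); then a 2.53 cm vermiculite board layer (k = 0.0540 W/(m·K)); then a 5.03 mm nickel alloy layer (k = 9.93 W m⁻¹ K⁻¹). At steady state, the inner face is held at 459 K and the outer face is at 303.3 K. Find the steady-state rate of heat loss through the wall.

Q = 624 W

Series thermal resistances, inner to outer:
  R_brass = L/(kA) = 0.00462/(124·1.88) = 1.982×10^-5 K/W
  R_vermiculite board = L/(kA) = 0.0253/(0.0540·1.88) = 0.2492 K/W
  R_nickel alloy = L/(kA) = 0.00503/(9.93·1.88) = 2.694×10^-4 K/W
ΣR = 1.982×10^-5 + 0.2492 + 2.694×10^-4 = 0.2495 K/W
Q = ΔT/ΣR = (459 K − 303.3 K)/0.2495 = 624 W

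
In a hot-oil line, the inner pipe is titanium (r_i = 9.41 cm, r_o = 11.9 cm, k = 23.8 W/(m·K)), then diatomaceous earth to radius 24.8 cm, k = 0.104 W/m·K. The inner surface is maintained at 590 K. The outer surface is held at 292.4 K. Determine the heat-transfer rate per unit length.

Q' = 264 W/m

Treat each layer as a resistance in series:
  R'_titanium = ln(0.119/0.0941)/(2πk) = 0.2348/(2π·23.8) = 0.001570 m·K/W
  R'_diatomaceous earth = ln(0.248/0.119)/(2πk) = 0.7343/(2π·0.104) = 1.124 m·K/W
ΣR = 0.001570 + 1.124 = 1.126 m·K/W
Q' = ΔT/ΣR = (590 K − 292.4 K)/1.126 = 264 W/m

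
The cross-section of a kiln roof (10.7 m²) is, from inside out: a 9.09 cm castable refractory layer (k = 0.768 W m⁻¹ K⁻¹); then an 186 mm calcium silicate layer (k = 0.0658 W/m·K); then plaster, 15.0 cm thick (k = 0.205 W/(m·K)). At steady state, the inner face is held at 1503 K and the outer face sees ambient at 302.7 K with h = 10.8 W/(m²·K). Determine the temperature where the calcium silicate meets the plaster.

T = 565 K

Treat each layer as a resistance in series:
  R_castable refractory = L/(kA) = 0.0909/(0.768·10.7) = 0.01106 K/W
  R_calcium silicate = L/(kA) = 0.186/(0.0658·10.7) = 0.2642 K/W
  R_plaster = L/(kA) = 0.150/(0.205·10.7) = 0.06838 K/W
  R_conv,out = 1/(hA) = 1/(10.8·10.7) = 0.008654 K/W
ΣR = 0.01106 + 0.2642 + 0.06838 + 0.008654 = 0.3523 K/W
Q = ΔT/ΣR = (1503 K − 302.7 K)/0.3523 = 3407 W
From the inner boundary to the calcium silicate/plaster interface, ΣR_partial = 0.2753 K/W.
T_interface = T_in − Q·ΣR_partial = 1503 K − (3407)(0.2753) = 565 K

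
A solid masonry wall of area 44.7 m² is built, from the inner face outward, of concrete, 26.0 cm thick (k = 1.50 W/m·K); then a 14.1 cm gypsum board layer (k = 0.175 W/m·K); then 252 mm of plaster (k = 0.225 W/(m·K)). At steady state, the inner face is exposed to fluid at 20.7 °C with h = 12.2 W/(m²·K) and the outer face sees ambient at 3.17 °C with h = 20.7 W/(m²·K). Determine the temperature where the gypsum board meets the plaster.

T = 12.4 °C

Resistance network (inner→outer):
  R_conv,in = 1/(hA) = 1/(12.2·44.7) = 0.001834 K/W
  R_concrete = L/(kA) = 0.260/(1.50·44.7) = 0.003878 K/W
  R_gypsum board = L/(kA) = 0.141/(0.175·44.7) = 0.01802 K/W
  R_plaster = L/(kA) = 0.252/(0.225·44.7) = 0.02506 K/W
  R_conv,out = 1/(hA) = 1/(20.7·44.7) = 0.001081 K/W
ΣR = 0.001834 + 0.003878 + 0.01802 + 0.02506 + 0.001081 = 0.04987 K/W
Q = ΔT/ΣR = (20.7 °C − 3.17 °C)/0.04987 = 351.5 W
From the inner boundary to the gypsum board/plaster interface, ΣR_partial = 0.02373 K/W.
T_interface = T_in − Q·ΣR_partial = 20.7 °C − (351.5)(0.02373) = 12.4 °C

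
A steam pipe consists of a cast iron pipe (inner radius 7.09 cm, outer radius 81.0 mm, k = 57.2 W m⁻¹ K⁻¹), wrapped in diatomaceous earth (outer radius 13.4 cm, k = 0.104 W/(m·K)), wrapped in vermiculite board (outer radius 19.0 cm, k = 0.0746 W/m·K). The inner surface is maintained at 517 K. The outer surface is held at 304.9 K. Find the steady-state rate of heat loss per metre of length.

Treat each layer as a resistance in series:
  R'_cast iron = ln(0.0810/0.0709)/(2πk) = 0.1332/(2π·57.2) = 3.706×10^-4 m·K/W
  R'_diatomaceous earth = ln(0.134/0.0810)/(2πk) = 0.5034/(2π·0.104) = 0.7704 m·K/W
  R'_vermiculite board = ln(0.190/0.134)/(2πk) = 0.3492/(2π·0.0746) = 0.7450 m·K/W
ΣR = 3.706×10^-4 + 0.7704 + 0.7450 = 1.516 m·K/W
Q' = ΔT/ΣR = (517 K − 304.9 K)/1.516 = 140 W/m

Q' = 140 W/m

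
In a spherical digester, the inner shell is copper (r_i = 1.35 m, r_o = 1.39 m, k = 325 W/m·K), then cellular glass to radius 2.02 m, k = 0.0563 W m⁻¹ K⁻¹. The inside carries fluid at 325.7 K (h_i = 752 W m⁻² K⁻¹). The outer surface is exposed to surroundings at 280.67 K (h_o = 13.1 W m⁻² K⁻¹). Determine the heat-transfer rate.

Q = 141 W

Treat each layer as a resistance in series:
  R_conv,in = 1/(4πr²h) = 1/(4π·1.35²·752) = 5.806×10^-5 K/W
  R_copper = (1/1.35 − 1/1.39)/(4πk) = 0.02132/(4π·325) = 5.219×10^-6 K/W
  R_cellular glass = (1/1.39 − 1/2.02)/(4πk) = 0.2244/(4π·0.0563) = 0.3171 K/W
  R_conv,out = 1/(4πr²h) = 1/(4π·2.02²·13.1) = 0.001489 K/W
ΣR = 5.806×10^-5 + 5.219×10^-6 + 0.3171 + 0.001489 = 0.3187 K/W
Q = ΔT/ΣR = (325.7 K − 280.67 K)/0.3187 = 141 W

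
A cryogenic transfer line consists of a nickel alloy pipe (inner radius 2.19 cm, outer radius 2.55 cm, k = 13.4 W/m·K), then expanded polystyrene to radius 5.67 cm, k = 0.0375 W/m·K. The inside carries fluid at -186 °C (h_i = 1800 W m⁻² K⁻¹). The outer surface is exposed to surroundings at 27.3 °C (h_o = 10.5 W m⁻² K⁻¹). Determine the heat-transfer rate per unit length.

Treat each layer as a resistance in series:
  R'_conv,in = 1/(2πr h) = 1/(2π·0.0219·1800) = 0.004037 m·K/W
  R'_nickel alloy = ln(0.0255/0.0219)/(2πk) = 0.1522/(2π·13.4) = 0.001808 m·K/W
  R'_expanded polystyrene = ln(0.0567/0.0255)/(2πk) = 0.7991/(2π·0.0375) = 3.391 m·K/W
  R'_conv,out = 1/(2πr h) = 1/(2π·0.0567·10.5) = 0.2673 m·K/W
ΣR = 0.004037 + 0.001808 + 3.391 + 0.2673 = 3.664 m·K/W
Q' = ΔT/ΣR = (-186 °C − 27.3 °C)/3.664 = -58.2 W/m
(Negative Q' ⇒ heat flows inward; heat gain = 58.2 W/m.)

Q' = 58.2 W/m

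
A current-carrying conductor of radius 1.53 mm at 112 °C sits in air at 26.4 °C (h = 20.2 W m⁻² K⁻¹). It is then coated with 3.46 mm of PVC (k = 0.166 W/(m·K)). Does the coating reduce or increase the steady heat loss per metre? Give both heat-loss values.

increases: 16.6 → 31.6 W/m

Critical radius for a cylinder: r_cr = k/h = 0.00822 m = 0.822 cm.
Outer radius after coating: r₂ = 0.00153 + 0.00346 = 0.00499 m.
Since r₁ < r_cr and r₂ ≤ r_cr, the coating moves toward the maximum at r_cr — heat loss rises.
Bare: R = 1/(2πr₁h) = 5.150 m·K/W; Q = 85.6/5.150 = 16.6 W/m.
Coated: R = R_cond + R_conv = 2.712 m·K/W; Q = 85.6/2.712 = 31.6 W/m.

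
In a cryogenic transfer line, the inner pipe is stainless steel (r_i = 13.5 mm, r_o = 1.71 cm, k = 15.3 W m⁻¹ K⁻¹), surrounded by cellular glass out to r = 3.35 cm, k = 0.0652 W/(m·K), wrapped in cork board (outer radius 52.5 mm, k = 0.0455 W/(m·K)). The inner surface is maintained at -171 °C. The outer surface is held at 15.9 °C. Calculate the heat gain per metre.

Q' = 58.1 W/m

Series thermal resistances, inner to outer:
  R'_stainless steel = ln(0.0171/0.0135)/(2πk) = 0.2364/(2π·15.3) = 0.002459 m·K/W
  R'_cellular glass = ln(0.0335/0.0171)/(2πk) = 0.6725/(2π·0.0652) = 1.642 m·K/W
  R'_cork board = ln(0.0525/0.0335)/(2πk) = 0.4493/(2π·0.0455) = 1.571 m·K/W
ΣR = 0.002459 + 1.642 + 1.571 = 3.215 m·K/W
Q' = ΔT/ΣR = (-171 °C − 15.9 °C)/3.215 = -58.1 W/m
(Negative Q' ⇒ heat flows inward; heat gain = 58.1 W/m.)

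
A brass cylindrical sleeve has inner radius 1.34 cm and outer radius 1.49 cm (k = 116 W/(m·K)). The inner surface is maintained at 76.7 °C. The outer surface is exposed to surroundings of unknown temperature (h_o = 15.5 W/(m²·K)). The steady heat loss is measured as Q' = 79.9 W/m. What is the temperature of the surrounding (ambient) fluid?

Series resistances:
  R'_brass = ln(0.0149/0.0134)/(2πk) = 0.1061/(2π·116) = 1.456×10^-4 m·K/W
  R'_conv,out = 1/(2πr h) = 1/(2π·0.0149·15.5) = 0.6891 m·K/W
ΣR = 0.6893 m·K/W
ΔT = Q'·ΣR = 79.9 × 0.6893 = 55.08 K
Heat flows outward, so T_out = T_in − ΔT = 76.7 − 55.08 = 21.6 °C

T_out = 21.6 °C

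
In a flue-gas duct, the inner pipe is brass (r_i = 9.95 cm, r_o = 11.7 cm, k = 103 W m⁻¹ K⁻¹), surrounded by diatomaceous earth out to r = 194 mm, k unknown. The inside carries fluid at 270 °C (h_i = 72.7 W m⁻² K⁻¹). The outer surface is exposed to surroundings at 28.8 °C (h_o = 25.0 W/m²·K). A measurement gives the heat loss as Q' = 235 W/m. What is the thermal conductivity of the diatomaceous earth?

k = 0.0829 W/m·K

ΣR = ΔT/Q' = |270 − 28.8|/235 = 1.026 m·K/W
Known resistances:
  R'_conv,in = 1/(2πr h) = 1/(2π·0.0995·72.7) = 0.02200 m·K/W
  R'_brass = ln(0.117/0.0995)/(2πk) = 0.1620/(2π·103) = 2.503×10^-4 m·K/W
  R'_conv,out = 1/(2πr h) = 1/(2π·0.194·25.0) = 0.03282 m·K/W
R_diatomaceous earth = ΣR − ΣR_known = 1.026 − 0.05507 = 0.9709 m·K/W
ln(r₂/r₁)/(2πk) = 0.9709 ⇒ k = 0.5057/(2π·0.9709) = 0.0829 W/m·K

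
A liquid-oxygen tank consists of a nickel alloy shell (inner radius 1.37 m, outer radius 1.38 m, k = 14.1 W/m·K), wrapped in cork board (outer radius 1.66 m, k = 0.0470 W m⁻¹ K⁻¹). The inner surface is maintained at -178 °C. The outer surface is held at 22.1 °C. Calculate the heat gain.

Resistance network (inner→outer):
  R_nickel alloy = (1/1.37 − 1/1.38)/(4πk) = 0.005289/(4π·14.1) = 2.985×10^-5 K/W
  R_cork board = (1/1.38 − 1/1.66)/(4πk) = 0.1222/(4π·0.0470) = 0.2069 K/W
ΣR = 2.985×10^-5 + 0.2069 = 0.2069 K/W
Q = ΔT/ΣR = (-178 °C − 22.1 °C)/0.2069 = -967 W
(Negative Q ⇒ heat flows inward; heat gain = 967 W.)

Q = 967 W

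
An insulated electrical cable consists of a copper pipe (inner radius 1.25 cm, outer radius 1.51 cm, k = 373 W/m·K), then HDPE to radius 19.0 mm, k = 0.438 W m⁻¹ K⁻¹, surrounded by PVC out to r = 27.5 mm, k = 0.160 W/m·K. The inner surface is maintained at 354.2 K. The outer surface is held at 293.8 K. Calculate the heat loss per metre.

Resistance network (inner→outer):
  R'_copper = ln(0.0151/0.0125)/(2πk) = 0.1890/(2π·373) = 8.063×10^-5 m·K/W
  R'_HDPE = ln(0.0190/0.0151)/(2πk) = 0.2297/(2π·0.438) = 0.08348 m·K/W
  R'_PVC = ln(0.0275/0.0190)/(2πk) = 0.3697/(2π·0.160) = 0.3678 m·K/W
ΣR = 8.063×10^-5 + 0.08348 + 0.3678 = 0.4514 m·K/W
Q' = ΔT/ΣR = (354.2 K − 293.8 K)/0.4514 = 134 W/m

Q' = 134 W/m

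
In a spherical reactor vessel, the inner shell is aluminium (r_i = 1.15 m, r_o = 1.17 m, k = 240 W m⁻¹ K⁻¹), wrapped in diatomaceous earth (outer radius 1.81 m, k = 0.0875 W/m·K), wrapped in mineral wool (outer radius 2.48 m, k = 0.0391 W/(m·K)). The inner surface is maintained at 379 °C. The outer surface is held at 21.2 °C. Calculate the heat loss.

Q = 618 W

Treat each layer as a resistance in series:
  R_aluminium = (1/1.15 − 1/1.17)/(4πk) = 0.01486/(4π·240) = 4.929×10^-6 K/W
  R_diatomaceous earth = (1/1.17 − 1/1.81)/(4πk) = 0.3022/(4π·0.0875) = 0.2749 K/W
  R_mineral wool = (1/1.81 − 1/2.48)/(4πk) = 0.1493/(4π·0.0391) = 0.3038 K/W
ΣR = 4.929×10^-6 + 0.2749 + 0.3038 = 0.5787 K/W
Q = ΔT/ΣR = (379 °C − 21.2 °C)/0.5787 = 618 W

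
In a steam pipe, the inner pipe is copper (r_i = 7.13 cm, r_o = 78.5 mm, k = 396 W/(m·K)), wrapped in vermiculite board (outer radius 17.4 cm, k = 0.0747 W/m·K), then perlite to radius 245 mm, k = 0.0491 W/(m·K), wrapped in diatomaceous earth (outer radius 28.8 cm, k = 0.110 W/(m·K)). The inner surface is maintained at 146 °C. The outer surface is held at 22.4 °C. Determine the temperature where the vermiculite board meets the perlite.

T = 77.0 °C

Series thermal resistances, inner to outer:
  R'_copper = ln(0.0785/0.0713)/(2πk) = 0.09620/(2π·396) = 3.866×10^-5 m·K/W
  R'_vermiculite board = ln(0.174/0.0785)/(2πk) = 0.7960/(2π·0.0747) = 1.696 m·K/W
  R'_perlite = ln(0.245/0.174)/(2πk) = 0.3422/(2π·0.0491) = 1.109 m·K/W
  R'_diatomaceous earth = ln(0.288/0.245)/(2πk) = 0.1617/(2π·0.110) = 0.2340 m·K/W
ΣR = 3.866×10^-5 + 1.696 + 1.109 + 0.2340 = 3.039 m·K/W
Q' = ΔT/ΣR = (146 °C − 22.4 °C)/3.039 = 40.67 W/m
From the inner boundary to the vermiculite board/perlite interface, ΣR_partial = 1.696 m·K/W.
T_interface = T_in − Q'·ΣR_partial = 146 °C − (40.67)(1.696) = 77.0 °C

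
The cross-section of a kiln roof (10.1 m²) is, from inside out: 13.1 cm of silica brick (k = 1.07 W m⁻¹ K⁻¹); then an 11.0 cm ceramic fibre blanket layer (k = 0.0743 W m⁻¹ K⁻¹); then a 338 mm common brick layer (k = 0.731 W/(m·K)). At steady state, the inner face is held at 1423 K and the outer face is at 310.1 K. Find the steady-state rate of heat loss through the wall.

Series thermal resistances, inner to outer:
  R_silica brick = L/(kA) = 0.131/(1.07·10.1) = 0.01212 K/W
  R_ceramic fibre blanket = L/(kA) = 0.110/(0.0743·10.1) = 0.1466 K/W
  R_common brick = L/(kA) = 0.338/(0.731·10.1) = 0.04578 K/W
ΣR = 0.01212 + 0.1466 + 0.04578 = 0.2045 K/W
Q = ΔT/ΣR = (1423 K − 310.1 K)/0.2045 = 5440 W

Q = 5440 W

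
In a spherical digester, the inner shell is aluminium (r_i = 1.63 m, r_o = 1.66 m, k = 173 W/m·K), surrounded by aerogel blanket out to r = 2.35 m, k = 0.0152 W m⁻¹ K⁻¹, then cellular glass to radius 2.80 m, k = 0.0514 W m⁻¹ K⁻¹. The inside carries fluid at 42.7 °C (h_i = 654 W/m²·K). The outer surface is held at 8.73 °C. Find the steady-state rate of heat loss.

Q = 32.9 W

Series thermal resistances, inner to outer:
  R_conv,in = 1/(4πr²h) = 1/(4π·1.63²·654) = 4.580×10^-5 K/W
  R_aluminium = (1/1.63 − 1/1.66)/(4πk) = 0.01109/(4π·173) = 5.100×10^-6 K/W
  R_aerogel blanket = (1/1.66 − 1/2.35)/(4πk) = 0.1769/(4π·0.0152) = 0.9260 K/W
  R_cellular glass = (1/2.35 − 1/2.80)/(4πk) = 0.06839/(4π·0.0514) = 0.1059 K/W
ΣR = 4.580×10^-5 + 5.100×10^-6 + 0.9260 + 0.1059 = 1.032 K/W
Q = ΔT/ΣR = (42.7 °C − 8.73 °C)/1.032 = 32.9 W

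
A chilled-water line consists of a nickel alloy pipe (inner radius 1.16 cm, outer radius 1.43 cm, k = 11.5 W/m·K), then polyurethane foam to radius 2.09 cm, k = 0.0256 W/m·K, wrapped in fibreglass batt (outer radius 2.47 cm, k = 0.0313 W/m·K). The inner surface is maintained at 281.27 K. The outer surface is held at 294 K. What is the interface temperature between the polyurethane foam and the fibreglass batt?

Treat each layer as a resistance in series:
  R'_nickel alloy = ln(0.0143/0.0116)/(2πk) = 0.2093/(2π·11.5) = 0.002896 m·K/W
  R'_polyurethane foam = ln(0.0209/0.0143)/(2πk) = 0.3795/(2π·0.0256) = 2.359 m·K/W
  R'_fibreglass batt = ln(0.0247/0.0209)/(2πk) = 0.1671/(2π·0.0313) = 0.8494 m·K/W
ΣR = 0.002896 + 2.359 + 0.8494 = 3.211 m·K/W
Q' = ΔT/ΣR = (281.27 K − 294 K)/3.211 = -3.964 W/m
From the inner boundary to the polyurethane foam/fibreglass batt interface, ΣR_partial = 2.362 m·K/W.
T_interface = T_in − Q'·ΣR_partial = 281.27 K − (-3.964)(2.362) = 290.6 K

T = 290.6 K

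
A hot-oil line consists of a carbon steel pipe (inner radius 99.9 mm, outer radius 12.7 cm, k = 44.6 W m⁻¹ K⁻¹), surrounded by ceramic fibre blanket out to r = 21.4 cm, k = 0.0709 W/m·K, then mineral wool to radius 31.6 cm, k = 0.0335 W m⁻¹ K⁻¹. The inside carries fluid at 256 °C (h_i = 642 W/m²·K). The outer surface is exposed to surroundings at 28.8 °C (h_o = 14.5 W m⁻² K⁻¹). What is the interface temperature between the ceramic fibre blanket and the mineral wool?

T = 169 °C

Series thermal resistances, inner to outer:
  R'_conv,in = 1/(2πr h) = 1/(2π·0.0999·642) = 0.002482 m·K/W
  R'_carbon steel = ln(0.127/0.0999)/(2πk) = 0.2400/(2π·44.6) = 8.565×10^-4 m·K/W
  R'_ceramic fibre blanket = ln(0.214/0.127)/(2πk) = 0.5218/(2π·0.0709) = 1.171 m·K/W
  R'_mineral wool = ln(0.316/0.214)/(2πk) = 0.3898/(2π·0.0335) = 1.852 m·K/W
  R'_conv,out = 1/(2πr h) = 1/(2π·0.316·14.5) = 0.03473 m·K/W
ΣR = 0.002482 + 8.565×10^-4 + 1.171 + 1.852 + 0.03473 = 3.061 m·K/W
Q' = ΔT/ΣR = (256 °C − 28.8 °C)/3.061 = 74.22 W/m
From the inner boundary to the ceramic fibre blanket/mineral wool interface, ΣR_partial = 1.174 m·K/W.
T_interface = T_in − Q'·ΣR_partial = 256 °C − (74.22)(1.174) = 169 °C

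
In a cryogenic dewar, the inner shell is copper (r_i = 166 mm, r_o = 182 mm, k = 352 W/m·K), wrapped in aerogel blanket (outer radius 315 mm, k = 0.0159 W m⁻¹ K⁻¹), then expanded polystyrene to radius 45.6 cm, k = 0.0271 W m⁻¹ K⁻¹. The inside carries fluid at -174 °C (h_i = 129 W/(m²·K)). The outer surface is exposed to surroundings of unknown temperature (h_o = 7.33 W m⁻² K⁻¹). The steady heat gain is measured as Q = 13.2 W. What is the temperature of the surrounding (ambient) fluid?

Sum the resistances:
  R_conv,in = 1/(4πr²h) = 1/(4π·0.166²·129) = 0.02239 K/W
  R_copper = (1/0.166 − 1/0.182)/(4πk) = 0.5296/(4π·352) = 1.197×10^-4 K/W
  R_aerogel blanket = (1/0.182 − 1/0.315)/(4πk) = 2.320/(4π·0.0159) = 11.61 K/W
  R_expanded polystyrene = (1/0.315 − 1/0.456)/(4πk) = 0.9816/(4π·0.0271) = 2.882 K/W
  R_conv,out = 1/(4πr²h) = 1/(4π·0.456²·7.33) = 0.05221 K/W
ΣR = 14.57 K/W
ΔT = Q·ΣR = 13.2 × 14.57 = 192.3 K
Heat flows inward, so T_out = T_in + ΔT = -174 + 192.3 = 18.3 °C

T_out = 18.3 °C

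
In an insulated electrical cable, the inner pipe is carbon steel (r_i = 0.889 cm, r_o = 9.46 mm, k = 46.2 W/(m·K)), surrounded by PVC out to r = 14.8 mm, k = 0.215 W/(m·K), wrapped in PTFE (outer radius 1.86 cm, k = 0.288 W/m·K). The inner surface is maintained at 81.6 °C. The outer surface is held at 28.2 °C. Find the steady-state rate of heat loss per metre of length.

Series thermal resistances, inner to outer:
  R'_carbon steel = ln(0.00946/0.00889)/(2πk) = 0.06215/(2π·46.2) = 2.141×10^-4 m·K/W
  R'_PVC = ln(0.0148/0.00946)/(2πk) = 0.4476/(2π·0.215) = 0.3313 m·K/W
  R'_PTFE = ln(0.0186/0.0148)/(2πk) = 0.2285/(2π·0.288) = 0.1263 m·K/W
ΣR = 2.141×10^-4 + 0.3313 + 0.1263 = 0.4578 m·K/W
Q' = ΔT/ΣR = (81.6 °C − 28.2 °C)/0.4578 = 117 W/m

Q' = 117 W/m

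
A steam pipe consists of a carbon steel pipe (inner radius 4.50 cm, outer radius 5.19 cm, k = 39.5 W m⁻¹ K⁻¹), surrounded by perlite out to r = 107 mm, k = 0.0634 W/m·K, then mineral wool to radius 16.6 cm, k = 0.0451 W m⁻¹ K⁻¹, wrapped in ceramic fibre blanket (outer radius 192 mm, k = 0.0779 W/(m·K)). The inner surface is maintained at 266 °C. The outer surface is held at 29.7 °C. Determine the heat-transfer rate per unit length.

Treat each layer as a resistance in series:
  R'_carbon steel = ln(0.0519/0.0450)/(2πk) = 0.1427/(2π·39.5) = 5.748×10^-4 m·K/W
  R'_perlite = ln(0.107/0.0519)/(2πk) = 0.7235/(2π·0.0634) = 1.816 m·K/W
  R'_mineral wool = ln(0.166/0.107)/(2πk) = 0.4392/(2π·0.0451) = 1.550 m·K/W
  R'_ceramic fibre blanket = ln(0.192/0.166)/(2πk) = 0.1455/(2π·0.0779) = 0.2973 m·K/W
ΣR = 5.748×10^-4 + 1.816 + 1.550 + 0.2973 = 3.664 m·K/W
Q' = ΔT/ΣR = (266 °C − 29.7 °C)/3.664 = 64.5 W/m

Q' = 64.5 W/m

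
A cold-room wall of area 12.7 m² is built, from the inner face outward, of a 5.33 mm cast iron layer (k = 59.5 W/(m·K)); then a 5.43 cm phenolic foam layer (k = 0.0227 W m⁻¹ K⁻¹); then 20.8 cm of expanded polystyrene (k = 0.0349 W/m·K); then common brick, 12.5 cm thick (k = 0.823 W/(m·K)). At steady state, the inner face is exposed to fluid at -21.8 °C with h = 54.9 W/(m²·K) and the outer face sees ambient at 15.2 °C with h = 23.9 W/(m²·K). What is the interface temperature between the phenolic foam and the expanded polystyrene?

T = -11.4 °C

Treat each layer as a resistance in series:
  R_conv,in = 1/(hA) = 1/(54.9·12.7) = 0.001434 K/W
  R_cast iron = L/(kA) = 0.00533/(59.5·12.7) = 7.054×10^-6 K/W
  R_phenolic foam = L/(kA) = 0.0543/(0.0227·12.7) = 0.1884 K/W
  R_expanded polystyrene = L/(kA) = 0.208/(0.0349·12.7) = 0.4693 K/W
  R_common brick = L/(kA) = 0.125/(0.823·12.7) = 0.01196 K/W
  R_conv,out = 1/(hA) = 1/(23.9·12.7) = 0.003295 K/W
ΣR = 0.001434 + 7.054×10^-6 + 0.1884 + 0.4693 + 0.01196 + 0.003295 = 0.6744 K/W
Q = ΔT/ΣR = (-21.8 °C − 15.2 °C)/0.6744 = -54.86 W
From the inner boundary to the phenolic foam/expanded polystyrene interface, ΣR_partial = 0.1898 K/W.
T_interface = T_in − Q·ΣR_partial = -21.8 °C − (-54.86)(0.1898) = -11.4 °C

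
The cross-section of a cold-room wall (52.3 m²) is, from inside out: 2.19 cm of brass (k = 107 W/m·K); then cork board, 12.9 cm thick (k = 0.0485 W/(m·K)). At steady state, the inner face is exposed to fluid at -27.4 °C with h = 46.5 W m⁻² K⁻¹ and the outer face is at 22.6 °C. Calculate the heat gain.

Resistance network (inner→outer):
  R_conv,in = 1/(hA) = 1/(46.5·52.3) = 4.112×10^-4 K/W
  R_brass = L/(kA) = 0.0219/(107·52.3) = 3.913×10^-6 K/W
  R_cork board = L/(kA) = 0.129/(0.0485·52.3) = 0.05086 K/W
ΣR = 4.112×10^-4 + 3.913×10^-6 + 0.05086 = 0.05128 K/W
Q = ΔT/ΣR = (-27.4 °C − 22.6 °C)/0.05128 = -975 W
(Negative Q ⇒ heat flows inward; heat gain = 975 W.)

Q = 975 W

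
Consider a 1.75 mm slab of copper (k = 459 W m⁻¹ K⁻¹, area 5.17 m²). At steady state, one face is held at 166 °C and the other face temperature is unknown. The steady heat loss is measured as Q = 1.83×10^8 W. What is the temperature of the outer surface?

T_out = 31.0 °C

Series resistances:
  R_copper = L/(kA) = 0.00175/(459·5.17) = 7.375×10^-7 K/W
ΣR = 7.375×10^-7 K/W
ΔT = Q·ΣR = 1.83×10^8 × 7.375×10^-7 = 135.0 K
Heat flows outward, so T_out = T_in − ΔT = 166 − 135.0 = 31.0 °C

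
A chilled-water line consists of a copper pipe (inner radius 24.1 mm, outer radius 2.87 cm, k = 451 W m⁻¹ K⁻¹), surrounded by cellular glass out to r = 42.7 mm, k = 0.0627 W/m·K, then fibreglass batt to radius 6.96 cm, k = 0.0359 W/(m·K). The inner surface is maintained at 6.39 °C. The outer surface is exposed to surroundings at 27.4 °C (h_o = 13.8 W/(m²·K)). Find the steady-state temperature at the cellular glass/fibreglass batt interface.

T = 12.7 °C

Treat each layer as a resistance in series:
  R'_copper = ln(0.0287/0.0241)/(2πk) = 0.1747/(2π·451) = 6.165×10^-5 m·K/W
  R'_cellular glass = ln(0.0427/0.0287)/(2πk) = 0.3973/(2π·0.0627) = 1.008 m·K/W
  R'_fibreglass batt = ln(0.0696/0.0427)/(2πk) = 0.4886/(2π·0.0359) = 2.166 m·K/W
  R'_conv,out = 1/(2πr h) = 1/(2π·0.0696·13.8) = 0.1657 m·K/W
ΣR = 6.165×10^-5 + 1.008 + 2.166 + 0.1657 = 3.340 m·K/W
Q' = ΔT/ΣR = (6.39 °C − 27.4 °C)/3.340 = -6.290 W/m
From the inner boundary to the cellular glass/fibreglass batt interface, ΣR_partial = 1.008 m·K/W.
T_interface = T_in − Q'·ΣR_partial = 6.39 °C − (-6.290)(1.008) = 12.7 °C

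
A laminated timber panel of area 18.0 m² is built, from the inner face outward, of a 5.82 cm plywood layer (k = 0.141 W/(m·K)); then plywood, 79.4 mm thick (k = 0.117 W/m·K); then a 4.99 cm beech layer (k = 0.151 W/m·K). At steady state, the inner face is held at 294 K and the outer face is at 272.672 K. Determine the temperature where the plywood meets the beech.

T = 277.63 K

Series thermal resistances, inner to outer:
  R_plywood = L/(kA) = 0.0582/(0.141·18.0) = 0.02293 K/W
  R_plywood = L/(kA) = 0.0794/(0.117·18.0) = 0.03770 K/W
  R_beech = L/(kA) = 0.0499/(0.151·18.0) = 0.01836 K/W
ΣR = 0.02293 + 0.03770 + 0.01836 = 0.07899 K/W
Q = ΔT/ΣR = (294 K − 272.672 K)/0.07899 = 270.0 W
From the inner boundary to the plywood/beech interface, ΣR_partial = 0.06063 K/W.
T_interface = T_in − Q·ΣR_partial = 294 K − (270.0)(0.06063) = 277.63 K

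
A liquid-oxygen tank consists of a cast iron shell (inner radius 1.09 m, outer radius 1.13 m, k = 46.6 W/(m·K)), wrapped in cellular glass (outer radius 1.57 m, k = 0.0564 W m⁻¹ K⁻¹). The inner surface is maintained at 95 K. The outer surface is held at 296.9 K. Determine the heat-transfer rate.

Resistance network (inner→outer):
  R_cast iron = (1/1.09 − 1/1.13)/(4πk) = 0.03248/(4π·46.6) = 5.546×10^-5 K/W
  R_cellular glass = (1/1.13 − 1/1.57)/(4πk) = 0.2480/(4π·0.0564) = 0.3499 K/W
ΣR = 5.546×10^-5 + 0.3499 = 0.3500 K/W
Q = ΔT/ΣR = (95 K − 296.9 K)/0.3500 = -577 W
(Negative Q ⇒ heat flows inward; heat gain = 577 W.)

Q = 577 W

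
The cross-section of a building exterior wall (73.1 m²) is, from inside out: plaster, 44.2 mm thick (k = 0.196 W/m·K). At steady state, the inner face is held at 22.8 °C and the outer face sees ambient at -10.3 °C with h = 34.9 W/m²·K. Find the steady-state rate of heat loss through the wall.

Resistance network (inner→outer):
  R_plaster = L/(kA) = 0.0442/(0.196·73.1) = 0.003085 K/W
  R_conv,out = 1/(hA) = 1/(34.9·73.1) = 3.920×10^-4 K/W
ΣR = 0.003085 + 3.920×10^-4 = 0.003477 K/W
Q = ΔT/ΣR = (22.8 °C − -10.3 °C)/0.003477 = 9520 W

Q = 9520 W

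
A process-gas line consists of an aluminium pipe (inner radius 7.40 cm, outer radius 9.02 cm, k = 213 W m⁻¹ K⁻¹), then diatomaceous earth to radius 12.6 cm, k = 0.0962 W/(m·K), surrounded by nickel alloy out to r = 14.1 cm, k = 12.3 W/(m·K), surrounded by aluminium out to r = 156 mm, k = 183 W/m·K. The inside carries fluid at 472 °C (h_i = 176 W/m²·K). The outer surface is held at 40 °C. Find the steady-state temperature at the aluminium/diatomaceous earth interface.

Treat each layer as a resistance in series:
  R'_conv,in = 1/(2πr h) = 1/(2π·0.0740·176) = 0.01222 m·K/W
  R'_aluminium = ln(0.0902/0.0740)/(2πk) = 0.1980/(2π·213) = 1.479×10^-4 m·K/W
  R'_diatomaceous earth = ln(0.126/0.0902)/(2πk) = 0.3343/(2π·0.0962) = 0.5530 m·K/W
  R'_nickel alloy = ln(0.141/0.126)/(2πk) = 0.1125/(2π·12.3) = 0.001455 m·K/W
  R'_aluminium = ln(0.156/0.141)/(2πk) = 0.1011/(2π·183) = 8.792×10^-5 m·K/W
ΣR = 0.01222 + 1.479×10^-4 + 0.5530 + 0.001455 + 8.792×10^-5 = 0.5669 m·K/W
Q' = ΔT/ΣR = (472 °C − 40 °C)/0.5669 = 762.0 W/m
From the inner boundary to the aluminium/diatomaceous earth interface, ΣR_partial = 0.01237 m·K/W.
T_interface = T_in − Q'·ΣR_partial = 472 °C − (762.0)(0.01237) = 463 °C

T = 463 °C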